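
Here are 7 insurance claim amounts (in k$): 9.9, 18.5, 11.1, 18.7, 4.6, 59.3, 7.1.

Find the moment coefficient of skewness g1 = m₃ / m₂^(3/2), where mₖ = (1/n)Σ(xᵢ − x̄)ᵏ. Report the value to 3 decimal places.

1.711

x̄ = (9.9 + 18.5 + 11.1 + 18.7 + 4.6 + 59.3 + 7.1) / 7 = 18.4571
deviations (xᵢ − x̄): -8.5571, 0.0429, -7.3571, 0.2429, -13.8571, 40.8429, -11.3571
Σ(xᵢ − x̄)² = 2116.5571 ⇒ m₂ = 2116.5571/7 = 302.36531
Σ(xᵢ − x̄)³ = 62981.0063 ⇒ m₃ = 62981.0063/7 = 8997.28662
m₂^(3/2) = 302.36531^(1.5) = 5257.72585
g1 = m₃ / m₂^(3/2) = 8997.28662 / 5257.72585 ≈ 1.711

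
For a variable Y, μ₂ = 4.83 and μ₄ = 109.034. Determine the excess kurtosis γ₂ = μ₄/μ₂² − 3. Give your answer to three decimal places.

μ₂² = 4.83² = 23.32890
μ₄/μ₂² = 109.034 / 23.32890 = 4.67377
γ₂ = 4.67377 − 3 ≈ 1.674

1.674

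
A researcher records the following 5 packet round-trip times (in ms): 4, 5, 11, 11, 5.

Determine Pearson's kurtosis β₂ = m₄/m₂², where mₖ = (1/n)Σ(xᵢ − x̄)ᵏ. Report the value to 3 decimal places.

1.194

x̄ = 7.2000
Σ(xᵢ − x̄)² = 48.8000 ⇒ m₂ = 9.76000
Σ(xᵢ − x̄)⁴ = 568.7360 ⇒ m₄ = 113.74720
m₂² = 95.25760
β₂ = m₄/m₂² = 113.74720 / 95.25760 ≈ 1.194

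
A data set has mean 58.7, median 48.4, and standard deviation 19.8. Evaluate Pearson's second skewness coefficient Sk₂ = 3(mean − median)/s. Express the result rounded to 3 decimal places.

Sk₂ = 3(58.7 − 48.4) / 19.8 = 3 × 10.3000 / 19.8
    = 30.9000 / 19.8 ≈ 1.561

1.561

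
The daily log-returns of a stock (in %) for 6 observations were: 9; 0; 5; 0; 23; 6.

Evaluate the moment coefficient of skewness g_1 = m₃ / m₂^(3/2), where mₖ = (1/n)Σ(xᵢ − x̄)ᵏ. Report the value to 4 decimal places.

x̄ = (9 + 0 + 5 + 0 + 23 + 6) / 6 = 7.1667
deviations (xᵢ − x̄): 1.8333, -7.1667, -2.1667, -7.1667, 15.8333, -1.1667
Σ(xᵢ − x̄)² = 362.8333 ⇒ m₂ = 362.8333/6 = 60.47222
Σ(xᵢ − x̄)³ = 3227.5556 ⇒ m₃ = 3227.5556/6 = 537.92593
m₂^(3/2) = 60.47222^(1.5) = 470.25551
g_1 = m₃ / m₂^(3/2) = 537.92593 / 470.25551 ≈ 1.1439

1.1439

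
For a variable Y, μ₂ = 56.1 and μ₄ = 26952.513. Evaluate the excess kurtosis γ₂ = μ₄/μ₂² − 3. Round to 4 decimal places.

5.5639

μ₂² = 56.1² = 3147.21000
μ₄/μ₂² = 26952.513 / 3147.21000 = 8.56394
γ₂ = 8.56394 − 3 ≈ 5.5639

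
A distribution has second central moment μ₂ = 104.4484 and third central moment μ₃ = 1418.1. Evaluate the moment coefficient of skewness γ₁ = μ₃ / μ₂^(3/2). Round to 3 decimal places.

1.328

σ = √μ₂ = √104.4484 = 10.22000
σ³ = μ₂^(3/2) = 1067.46265
γ₁ = μ₃/σ³ = 1418.1 / 1067.46265 ≈ 1.328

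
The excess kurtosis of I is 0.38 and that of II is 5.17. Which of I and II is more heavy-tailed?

Higher excess kurtosis ⇒ heavier tails relative to the normal distribution.
0.38 vs 5.17: the larger is 5.17, so II has heavier tails.

II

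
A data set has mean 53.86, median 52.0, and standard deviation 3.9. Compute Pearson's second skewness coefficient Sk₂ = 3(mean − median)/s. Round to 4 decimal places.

Sk₂ = 3(53.86 − 52.0) / 3.9 = 3 × 1.8600 / 3.9
    = 5.5800 / 3.9 ≈ 1.4308

1.4308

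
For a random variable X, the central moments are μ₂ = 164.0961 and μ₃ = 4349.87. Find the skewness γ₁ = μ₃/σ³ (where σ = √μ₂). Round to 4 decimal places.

2.0693

σ = √μ₂ = √164.0961 = 12.81000
σ³ = μ₂^(3/2) = 2102.07104
γ₁ = μ₃/σ³ = 4349.87 / 2102.07104 ≈ 2.0693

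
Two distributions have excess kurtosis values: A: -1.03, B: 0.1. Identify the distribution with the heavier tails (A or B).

B

Higher excess kurtosis ⇒ heavier tails relative to the normal distribution.
-1.03 vs 0.1: the larger is 0.1, so B has heavier tails. (B is leptokurtic — heavier-than-normal tails; the other is platykurtic.)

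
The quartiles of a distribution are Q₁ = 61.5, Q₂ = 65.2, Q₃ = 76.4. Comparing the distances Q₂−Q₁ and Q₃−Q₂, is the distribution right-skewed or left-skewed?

Q₂ − Q₁ = 3.7;  Q₃ − Q₂ = 11.2
Q₃ − Q₂ > Q₂ − Q₁ ⇒ the upper half is more spread out ⇒ right-skewed.

right-skewed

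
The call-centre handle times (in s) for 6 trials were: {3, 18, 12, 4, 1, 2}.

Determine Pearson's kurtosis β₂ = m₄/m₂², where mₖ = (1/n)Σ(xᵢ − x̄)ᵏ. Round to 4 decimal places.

x̄ = 6.6667
Σ(xᵢ − x̄)² = 231.3333 ⇒ m₂ = 38.55556
Σ(xᵢ − x̄)⁴ = 19043.7778 ⇒ m₄ = 3173.96296
m₂² = 1486.53086
β₂ = m₄/m₂² = 3173.96296 / 1486.53086 ≈ 2.1351

2.1351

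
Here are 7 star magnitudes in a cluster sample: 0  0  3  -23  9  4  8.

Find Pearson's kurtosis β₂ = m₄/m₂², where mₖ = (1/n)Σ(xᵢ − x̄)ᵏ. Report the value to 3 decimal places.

4.258

x̄ = 0.1429
Σ(xᵢ − x̄)² = 698.8571 ⇒ m₂ = 99.83673
Σ(xᵢ − x̄)⁴ = 297112.0117 ⇒ m₄ = 42444.57309
m₂² = 9967.37359
β₂ = m₄/m₂² = 42444.57309 / 9967.37359 ≈ 4.258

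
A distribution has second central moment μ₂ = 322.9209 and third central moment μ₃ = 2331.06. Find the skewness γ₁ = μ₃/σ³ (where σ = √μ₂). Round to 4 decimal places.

0.4017

σ = √μ₂ = √322.9209 = 17.97000
σ³ = μ₂^(3/2) = 5802.88857
γ₁ = μ₃/σ³ = 2331.06 / 5802.88857 ≈ 0.4017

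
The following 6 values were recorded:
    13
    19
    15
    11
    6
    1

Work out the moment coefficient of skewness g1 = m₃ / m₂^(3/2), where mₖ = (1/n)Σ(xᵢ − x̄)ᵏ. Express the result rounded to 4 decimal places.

x̄ = (13 + 19 + 15 + 11 + 6 + 1) / 6 = 10.8333
deviations (xᵢ − x̄): 2.1667, 8.1667, 4.1667, 0.1667, -4.8333, -9.8333
Σ(xᵢ − x̄)² = 208.8333 ⇒ m₂ = 208.8333/6 = 34.80556
Σ(xᵢ − x̄)³ = -436.5556 ⇒ m₃ = -436.5556/6 = -72.75926
m₂^(3/2) = 34.80556^(1.5) = 205.33967
g1 = m₃ / m₂^(3/2) = -72.75926 / 205.33967 ≈ -0.3543

-0.3543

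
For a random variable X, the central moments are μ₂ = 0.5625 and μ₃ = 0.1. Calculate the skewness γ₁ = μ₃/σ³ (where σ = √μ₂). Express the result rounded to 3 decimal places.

0.237

σ = √μ₂ = √0.5625 = 0.75000
σ³ = μ₂^(3/2) = 0.42188
γ₁ = μ₃/σ³ = 0.1 / 0.42188 ≈ 0.237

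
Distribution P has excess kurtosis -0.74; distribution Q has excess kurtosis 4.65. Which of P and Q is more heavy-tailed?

Higher excess kurtosis ⇒ heavier tails relative to the normal distribution.
-0.74 vs 4.65: the larger is 4.65, so Q has heavier tails. (Q is leptokurtic — heavier-than-normal tails; the other is platykurtic.)

Q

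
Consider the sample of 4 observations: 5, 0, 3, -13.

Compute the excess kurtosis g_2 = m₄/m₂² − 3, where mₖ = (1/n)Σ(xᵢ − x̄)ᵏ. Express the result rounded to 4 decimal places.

x̄ = -1.2500
Σ(xᵢ − x̄)² = 196.7500 ⇒ m₂ = 49.18750
Σ(xᵢ − x̄)⁴ = 20915.8281 ⇒ m₄ = 5228.95703
m₂² = 2419.41016
g_2 = m₄/m₂² − 3 = 2.16125 − 3 ≈ -0.8387

-0.8387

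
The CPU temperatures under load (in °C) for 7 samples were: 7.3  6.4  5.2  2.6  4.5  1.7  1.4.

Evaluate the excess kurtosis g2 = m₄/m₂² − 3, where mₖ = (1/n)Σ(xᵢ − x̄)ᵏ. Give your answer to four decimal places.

-1.4843

x̄ = 4.1571
Σ(xᵢ − x̄)² = 32.1771 ⇒ m₂ = 4.59673
Σ(xᵢ − x̄)⁴ = 224.1867 ⇒ m₄ = 32.02667
m₂² = 21.12997
g2 = m₄/m₂² − 3 = 1.51570 − 3 ≈ -1.4843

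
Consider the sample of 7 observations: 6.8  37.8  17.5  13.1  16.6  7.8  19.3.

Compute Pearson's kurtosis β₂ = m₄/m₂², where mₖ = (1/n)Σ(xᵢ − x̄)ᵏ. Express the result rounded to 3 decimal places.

x̄ = 16.9857
Σ(xᵢ − x̄)² = 642.2286 ⇒ m₂ = 91.74694
Σ(xᵢ − x̄)⁴ = 205832.2192 ⇒ m₄ = 29404.60275
m₂² = 8417.50077
β₂ = m₄/m₂² = 29404.60275 / 8417.50077 ≈ 3.493

3.493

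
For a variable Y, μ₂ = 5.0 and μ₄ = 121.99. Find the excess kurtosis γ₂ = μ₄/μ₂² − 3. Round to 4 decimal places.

1.8796

μ₂² = 5.0² = 25.00000
μ₄/μ₂² = 121.99 / 25.00000 = 4.87960
γ₂ = 4.87960 − 3 ≈ 1.8796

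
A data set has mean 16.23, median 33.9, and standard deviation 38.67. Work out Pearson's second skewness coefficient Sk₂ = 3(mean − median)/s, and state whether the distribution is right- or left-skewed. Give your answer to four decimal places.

-1.3708, left-skewed

Sk₂ = 3(16.23 − 33.9) / 38.67 = 3 × -17.6700 / 38.67
    = -53.0100 / 38.67 ≈ -1.3708
Sk₂ < 0 ⇒ mean < median ⇒ left-skewed (negative skew).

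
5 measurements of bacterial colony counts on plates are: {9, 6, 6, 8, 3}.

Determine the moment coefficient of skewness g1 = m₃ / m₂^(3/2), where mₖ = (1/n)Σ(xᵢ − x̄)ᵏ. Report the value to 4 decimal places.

x̄ = (9 + 6 + 6 + 8 + 3) / 5 = 6.4000
deviations (xᵢ − x̄): 2.6000, -0.4000, -0.4000, 1.6000, -3.4000
Σ(xᵢ − x̄)² = 21.2000 ⇒ m₂ = 21.2000/5 = 4.24000
Σ(xᵢ − x̄)³ = -17.7600 ⇒ m₃ = -17.7600/5 = -3.55200
m₂^(3/2) = 4.24000^(1.5) = 8.73069
g1 = m₃ / m₂^(3/2) = -3.55200 / 8.73069 ≈ -0.4068

-0.4068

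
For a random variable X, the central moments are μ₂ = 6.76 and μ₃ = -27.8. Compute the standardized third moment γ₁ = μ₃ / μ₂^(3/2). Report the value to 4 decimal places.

σ = √μ₂ = √6.76 = 2.60000
σ³ = μ₂^(3/2) = 17.57600
γ₁ = μ₃/σ³ = -27.8 / 17.57600 ≈ -1.5817

-1.5817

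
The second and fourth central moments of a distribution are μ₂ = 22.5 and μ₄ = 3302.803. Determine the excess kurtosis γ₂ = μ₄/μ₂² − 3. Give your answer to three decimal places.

3.524

μ₂² = 22.5² = 506.25000
μ₄/μ₂² = 3302.803 / 506.25000 = 6.52406
γ₂ = 6.52406 − 3 ≈ 3.524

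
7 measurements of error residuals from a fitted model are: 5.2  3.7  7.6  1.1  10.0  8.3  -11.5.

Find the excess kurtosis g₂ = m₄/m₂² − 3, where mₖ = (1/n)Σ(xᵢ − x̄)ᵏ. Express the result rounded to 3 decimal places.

x̄ = 3.4857
Σ(xᵢ − x̄)² = 315.7886 ⇒ m₂ = 45.11265
Σ(xᵢ − x̄)⁴ = 53097.9830 ⇒ m₄ = 7585.42615
m₂² = 2035.15147
g₂ = m₄/m₂² − 3 = 3.72720 − 3 ≈ 0.727

0.727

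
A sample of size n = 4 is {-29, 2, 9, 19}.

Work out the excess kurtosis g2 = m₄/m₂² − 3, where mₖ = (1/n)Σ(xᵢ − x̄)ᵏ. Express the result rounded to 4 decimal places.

-0.9188

x̄ = 0.2500
Σ(xᵢ − x̄)² = 1286.7500 ⇒ m₂ = 321.68750
Σ(xᵢ − x̄)⁴ = 861454.5781 ⇒ m₄ = 215363.64453
m₂² = 103482.84766
g2 = m₄/m₂² − 3 = 2.08115 − 3 ≈ -0.9188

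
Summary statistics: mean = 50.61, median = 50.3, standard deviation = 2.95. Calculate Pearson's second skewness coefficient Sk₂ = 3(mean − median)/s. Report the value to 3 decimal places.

0.315

Sk₂ = 3(50.61 − 50.3) / 2.95 = 3 × 0.3100 / 2.95
    = 0.9300 / 2.95 ≈ 0.315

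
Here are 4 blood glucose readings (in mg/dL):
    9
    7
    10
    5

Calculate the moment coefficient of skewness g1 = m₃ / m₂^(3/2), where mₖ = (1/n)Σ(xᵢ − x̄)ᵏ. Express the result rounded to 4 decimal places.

x̄ = (9 + 7 + 10 + 5) / 4 = 7.7500
deviations (xᵢ − x̄): 1.2500, -0.7500, 2.2500, -2.7500
Σ(xᵢ − x̄)² = 14.7500 ⇒ m₂ = 14.7500/4 = 3.68750
Σ(xᵢ − x̄)³ = -7.8750 ⇒ m₃ = -7.8750/4 = -1.96875
m₂^(3/2) = 3.68750^(1.5) = 7.08106
g1 = m₃ / m₂^(3/2) = -1.96875 / 7.08106 ≈ -0.2780

-0.2780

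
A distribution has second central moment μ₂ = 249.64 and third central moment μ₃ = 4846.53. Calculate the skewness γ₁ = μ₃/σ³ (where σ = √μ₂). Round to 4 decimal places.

σ = √μ₂ = √249.64 = 15.80000
σ³ = μ₂^(3/2) = 3944.31200
γ₁ = μ₃/σ³ = 4846.53 / 3944.31200 ≈ 1.2287

1.2287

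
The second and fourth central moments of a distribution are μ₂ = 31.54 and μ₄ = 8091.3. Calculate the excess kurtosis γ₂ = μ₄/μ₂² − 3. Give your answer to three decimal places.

5.134

μ₂² = 31.54² = 994.77160
μ₄/μ₂² = 8091.3 / 994.77160 = 8.13383
γ₂ = 8.13383 − 3 ≈ 5.134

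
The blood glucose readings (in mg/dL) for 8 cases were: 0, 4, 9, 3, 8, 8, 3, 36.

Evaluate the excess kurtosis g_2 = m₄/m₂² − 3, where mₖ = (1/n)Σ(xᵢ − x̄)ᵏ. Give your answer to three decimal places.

x̄ = 8.8750
Σ(xᵢ − x̄)² = 908.8750 ⇒ m₂ = 113.60938
Σ(xᵢ − x̄)⁴ = 550503.7129 ⇒ m₄ = 68812.96411
m₂² = 12907.09009
g_2 = m₄/m₂² − 3 = 5.33141 − 3 ≈ 2.331

2.331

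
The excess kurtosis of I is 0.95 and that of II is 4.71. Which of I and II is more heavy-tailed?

Higher excess kurtosis ⇒ heavier tails relative to the normal distribution.
0.95 vs 4.71: the larger is 4.71, so II has heavier tails.

II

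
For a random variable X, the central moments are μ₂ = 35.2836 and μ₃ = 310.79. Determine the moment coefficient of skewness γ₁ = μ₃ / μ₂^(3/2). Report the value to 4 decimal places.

σ = √μ₂ = √35.2836 = 5.94000
σ³ = μ₂^(3/2) = 209.58458
γ₁ = μ₃/σ³ = 310.79 / 209.58458 ≈ 1.4829

1.4829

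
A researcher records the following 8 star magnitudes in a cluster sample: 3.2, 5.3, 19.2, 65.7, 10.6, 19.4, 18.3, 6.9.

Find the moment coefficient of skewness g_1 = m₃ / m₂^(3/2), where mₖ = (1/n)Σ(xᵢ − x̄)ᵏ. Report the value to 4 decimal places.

1.8103

x̄ = (3.2 + 5.3 + 19.2 + 65.7 + 10.6 + 19.4 + 18.3 + 6.9) / 8 = 18.5750
deviations (xᵢ − x̄): -15.3750, -13.2750, 0.6250, 47.1250, -7.9750, 0.8250, -0.2750, -11.6750
Σ(xᵢ − x̄)² = 2834.4350 ⇒ m₂ = 2834.4350/8 = 354.30438
Σ(xᵢ − x̄)³ = 96581.8808 ⇒ m₃ = 96581.8808/8 = 12072.73509
m₂^(3/2) = 354.30438^(1.5) = 6669.06227
g_1 = m₃ / m₂^(3/2) = 12072.73509 / 6669.06227 ≈ 1.8103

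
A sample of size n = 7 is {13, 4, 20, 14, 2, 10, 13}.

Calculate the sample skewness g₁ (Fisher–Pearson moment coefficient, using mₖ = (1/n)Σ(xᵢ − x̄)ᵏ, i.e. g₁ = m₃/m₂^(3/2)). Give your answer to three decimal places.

x̄ = (13 + 4 + 20 + 14 + 2 + 10 + 13) / 7 = 10.8571
deviations (xᵢ − x̄): 2.1429, -6.8571, 9.1429, 3.1429, -8.8571, -0.8571, 2.1429
Σ(xᵢ − x̄)² = 228.8571 ⇒ m₂ = 228.8571/7 = 32.69388
Σ(xᵢ − x̄)³ = -202.8980 ⇒ m₃ = -202.8980/7 = -28.98542
m₂^(3/2) = 32.69388^(1.5) = 186.93888
g₁ = m₃ / m₂^(3/2) = -28.98542 / 186.93888 ≈ -0.155

-0.155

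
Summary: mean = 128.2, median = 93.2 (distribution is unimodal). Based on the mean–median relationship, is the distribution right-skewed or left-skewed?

right-skewed

mean − median = 128.2 − 93.2 = 35.0
mean > median ⇒ the longer tail is on the right ⇒ right-skewed (positively skewed).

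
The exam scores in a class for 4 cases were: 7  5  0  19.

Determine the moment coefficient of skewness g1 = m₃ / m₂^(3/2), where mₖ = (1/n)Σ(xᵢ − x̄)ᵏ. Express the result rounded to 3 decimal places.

0.690

x̄ = (7 + 5 + 0 + 19) / 4 = 7.7500
deviations (xᵢ − x̄): -0.7500, -2.7500, -7.7500, 11.2500
Σ(xᵢ − x̄)² = 194.7500 ⇒ m₂ = 194.7500/4 = 48.68750
Σ(xᵢ − x̄)³ = 937.1250 ⇒ m₃ = 937.1250/4 = 234.28125
m₂^(3/2) = 48.68750^(1.5) = 339.72399
g1 = m₃ / m₂^(3/2) = 234.28125 / 339.72399 ≈ 0.690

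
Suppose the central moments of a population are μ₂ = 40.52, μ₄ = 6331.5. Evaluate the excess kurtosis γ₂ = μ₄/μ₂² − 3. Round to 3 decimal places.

μ₂² = 40.52² = 1641.87040
μ₄/μ₂² = 6331.5 / 1641.87040 = 3.85627
γ₂ = 3.85627 − 3 ≈ 0.856

0.856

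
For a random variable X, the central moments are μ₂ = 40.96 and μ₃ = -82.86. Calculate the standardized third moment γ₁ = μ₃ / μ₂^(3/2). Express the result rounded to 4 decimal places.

σ = √μ₂ = √40.96 = 6.40000
σ³ = μ₂^(3/2) = 262.14400
γ₁ = μ₃/σ³ = -82.86 / 262.14400 ≈ -0.3161

-0.3161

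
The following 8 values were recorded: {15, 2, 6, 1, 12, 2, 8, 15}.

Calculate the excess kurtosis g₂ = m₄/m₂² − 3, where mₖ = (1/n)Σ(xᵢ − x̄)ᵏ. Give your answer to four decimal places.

-1.5553

x̄ = 7.6250
Σ(xᵢ − x̄)² = 237.8750 ⇒ m₂ = 29.73438
Σ(xᵢ − x̄)⁴ = 10218.6816 ⇒ m₄ = 1277.33521
m₂² = 884.13306
g₂ = m₄/m₂² − 3 = 1.44473 − 3 ≈ -1.5553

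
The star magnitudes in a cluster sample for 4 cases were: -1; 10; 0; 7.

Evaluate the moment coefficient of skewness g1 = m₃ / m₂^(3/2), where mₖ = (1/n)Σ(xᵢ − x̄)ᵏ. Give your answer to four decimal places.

x̄ = (-1 + 10 + 0 + 7) / 4 = 4.0000
deviations (xᵢ − x̄): -5.0000, 6.0000, -4.0000, 3.0000
Σ(xᵢ − x̄)² = 86.0000 ⇒ m₂ = 86.0000/4 = 21.50000
Σ(xᵢ − x̄)³ = 54.0000 ⇒ m₃ = 54.0000/4 = 13.50000
m₂^(3/2) = 21.50000^(1.5) = 99.69140
g1 = m₃ / m₂^(3/2) = 13.50000 / 99.69140 ≈ 0.1354

0.1354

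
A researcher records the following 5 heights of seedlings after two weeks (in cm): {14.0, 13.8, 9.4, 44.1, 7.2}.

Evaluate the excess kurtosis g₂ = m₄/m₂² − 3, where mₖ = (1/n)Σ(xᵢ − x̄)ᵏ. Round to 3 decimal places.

0.071

x̄ = 17.7000
Σ(xᵢ − x̄)² = 905.0000 ⇒ m₂ = 181.00000
Σ(xᵢ − x̄)⁴ = 503072.8964 ⇒ m₄ = 100614.57928
m₂² = 32761.00000
g₂ = m₄/m₂² − 3 = 3.07117 − 3 ≈ 0.071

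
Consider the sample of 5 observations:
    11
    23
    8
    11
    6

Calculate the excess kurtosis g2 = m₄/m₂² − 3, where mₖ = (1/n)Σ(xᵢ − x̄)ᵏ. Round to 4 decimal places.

x̄ = 11.8000
Σ(xᵢ − x̄)² = 174.8000 ⇒ m₂ = 34.96000
Σ(xᵢ − x̄)⁴ = 17076.1760 ⇒ m₄ = 3415.23520
m₂² = 1222.20160
g2 = m₄/m₂² − 3 = 2.79433 − 3 ≈ -0.2057

-0.2057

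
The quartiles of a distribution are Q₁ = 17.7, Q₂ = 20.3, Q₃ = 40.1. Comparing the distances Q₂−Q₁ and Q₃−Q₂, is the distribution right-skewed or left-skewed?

Q₂ − Q₁ = 2.6;  Q₃ − Q₂ = 19.8
Q₃ − Q₂ > Q₂ − Q₁ ⇒ the upper half is more spread out ⇒ right-skewed.

right-skewed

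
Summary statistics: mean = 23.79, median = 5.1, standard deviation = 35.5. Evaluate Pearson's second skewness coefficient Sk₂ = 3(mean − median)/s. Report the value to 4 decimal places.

Sk₂ = 3(23.79 − 5.1) / 35.5 = 3 × 18.6900 / 35.5
    = 56.0700 / 35.5 ≈ 1.5794

1.5794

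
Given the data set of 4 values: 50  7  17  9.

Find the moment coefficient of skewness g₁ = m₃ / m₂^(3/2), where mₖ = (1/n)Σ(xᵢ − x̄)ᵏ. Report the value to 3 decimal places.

1.002

x̄ = (50 + 7 + 17 + 9) / 4 = 20.7500
deviations (xᵢ − x̄): 29.2500, -13.7500, -3.7500, -11.7500
Σ(xᵢ − x̄)² = 1196.7500 ⇒ m₂ = 1196.7500/4 = 299.18750
Σ(xᵢ − x̄)³ = 20750.6250 ⇒ m₃ = 20750.6250/4 = 5187.65625
m₂^(3/2) = 299.18750^(1.5) = 5175.05735
g₁ = m₃ / m₂^(3/2) = 5187.65625 / 5175.05735 ≈ 1.002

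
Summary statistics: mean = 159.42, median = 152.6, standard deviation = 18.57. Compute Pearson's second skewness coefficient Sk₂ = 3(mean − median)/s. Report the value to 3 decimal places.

Sk₂ = 3(159.42 − 152.6) / 18.57 = 3 × 6.8200 / 18.57
    = 20.4600 / 18.57 ≈ 1.102

1.102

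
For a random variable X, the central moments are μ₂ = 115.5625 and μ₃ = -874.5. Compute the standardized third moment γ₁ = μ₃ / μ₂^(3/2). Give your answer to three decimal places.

σ = √μ₂ = √115.5625 = 10.75000
σ³ = μ₂^(3/2) = 1242.29688
γ₁ = μ₃/σ³ = -874.5 / 1242.29688 ≈ -0.704

-0.704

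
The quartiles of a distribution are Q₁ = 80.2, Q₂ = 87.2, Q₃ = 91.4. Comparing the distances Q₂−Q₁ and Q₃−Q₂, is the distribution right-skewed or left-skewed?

Q₂ − Q₁ = 7.0;  Q₃ − Q₂ = 4.2
Q₂ − Q₁ > Q₃ − Q₂ ⇒ the lower half is more spread out ⇒ left-skewed.

left-skewed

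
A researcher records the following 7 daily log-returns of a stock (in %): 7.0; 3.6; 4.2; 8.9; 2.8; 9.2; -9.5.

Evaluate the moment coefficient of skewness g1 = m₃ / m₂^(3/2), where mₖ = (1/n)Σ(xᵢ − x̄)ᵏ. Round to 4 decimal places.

-1.3851

x̄ = (7.0 + 3.6 + 4.2 + 8.9 + 2.8 + 9.2 - 9.5) / 7 = 3.7429
deviations (xᵢ − x̄): 3.2571, -0.1429, 0.4571, 5.1571, -0.9429, 5.4571, -13.2429
Σ(xᵢ − x̄)² = 243.4771 ⇒ m₂ = 243.4771/7 = 34.78245
Σ(xᵢ − x̄)³ = -1988.9578 ⇒ m₃ = -1988.9578/7 = -284.13682
m₂^(3/2) = 34.78245^(1.5) = 205.13522
g1 = m₃ / m₂^(3/2) = -284.13682 / 205.13522 ≈ -1.3851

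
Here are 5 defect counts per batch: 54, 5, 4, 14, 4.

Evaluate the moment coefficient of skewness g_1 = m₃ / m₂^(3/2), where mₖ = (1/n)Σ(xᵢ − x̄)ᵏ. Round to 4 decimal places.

1.3684

x̄ = (54 + 5 + 4 + 14 + 4) / 5 = 16.2000
deviations (xᵢ − x̄): 37.8000, -11.2000, -12.2000, -2.2000, -12.2000
Σ(xᵢ − x̄)² = 1856.8000 ⇒ m₂ = 1856.8000/5 = 371.36000
Σ(xᵢ − x̄)³ = 48962.8800 ⇒ m₃ = 48962.8800/5 = 9792.57600
m₂^(3/2) = 371.36000^(1.5) = 7156.36832
g_1 = m₃ / m₂^(3/2) = 9792.57600 / 7156.36832 ≈ 1.3684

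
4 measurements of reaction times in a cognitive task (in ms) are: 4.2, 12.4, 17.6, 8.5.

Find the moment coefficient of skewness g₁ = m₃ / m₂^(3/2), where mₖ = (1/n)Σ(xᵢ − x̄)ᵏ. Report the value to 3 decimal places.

0.115

x̄ = (4.2 + 12.4 + 17.6 + 8.5) / 4 = 10.6750
deviations (xᵢ − x̄): -6.4750, 1.7250, 6.9250, -2.1750
Σ(xᵢ − x̄)² = 97.5875 ⇒ m₂ = 97.5875/4 = 24.39688
Σ(xᵢ − x̄)³ = 55.4681 ⇒ m₃ = 55.4681/4 = 13.86703
m₂^(3/2) = 24.39688^(1.5) = 120.50396
g₁ = m₃ / m₂^(3/2) = 13.86703 / 120.50396 ≈ 0.115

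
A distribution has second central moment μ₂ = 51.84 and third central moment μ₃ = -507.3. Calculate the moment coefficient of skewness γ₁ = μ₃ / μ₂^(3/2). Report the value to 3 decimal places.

-1.359

σ = √μ₂ = √51.84 = 7.20000
σ³ = μ₂^(3/2) = 373.24800
γ₁ = μ₃/σ³ = -507.3 / 373.24800 ≈ -1.359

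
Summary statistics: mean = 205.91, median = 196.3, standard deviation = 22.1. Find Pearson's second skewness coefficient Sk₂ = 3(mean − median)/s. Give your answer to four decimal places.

1.3045

Sk₂ = 3(205.91 − 196.3) / 22.1 = 3 × 9.6100 / 22.1
    = 28.8300 / 22.1 ≈ 1.3045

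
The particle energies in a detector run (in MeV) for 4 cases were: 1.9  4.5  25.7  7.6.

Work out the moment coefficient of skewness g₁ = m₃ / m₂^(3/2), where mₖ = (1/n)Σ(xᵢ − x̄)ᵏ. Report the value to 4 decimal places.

0.9967

x̄ = (1.9 + 4.5 + 25.7 + 7.6) / 4 = 9.9250
deviations (xᵢ − x̄): -8.0250, -5.4250, 15.7750, -2.3250
Σ(xᵢ − x̄)² = 348.0875 ⇒ m₂ = 348.0875/4 = 87.02188
Σ(xᵢ − x̄)³ = 3236.5744 ⇒ m₃ = 3236.5744/4 = 809.14359
m₂^(3/2) = 87.02188^(1.5) = 811.78805
g₁ = m₃ / m₂^(3/2) = 809.14359 / 811.78805 ≈ 0.9967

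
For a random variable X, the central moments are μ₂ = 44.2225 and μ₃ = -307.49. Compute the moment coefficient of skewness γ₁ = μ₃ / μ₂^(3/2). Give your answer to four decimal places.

σ = √μ₂ = √44.2225 = 6.65000
σ³ = μ₂^(3/2) = 294.07962
γ₁ = μ₃/σ³ = -307.49 / 294.07962 ≈ -1.0456

-1.0456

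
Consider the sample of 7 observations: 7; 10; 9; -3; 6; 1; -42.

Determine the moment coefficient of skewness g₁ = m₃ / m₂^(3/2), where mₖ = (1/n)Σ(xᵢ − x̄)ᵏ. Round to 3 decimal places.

x̄ = (7 + 10 + 9 - 3 + 6 + 1 - 42) / 7 = -1.7143
deviations (xᵢ − x̄): 8.7143, 11.7143, 10.7143, -1.2857, 7.7143, 2.7143, -40.2857
Σ(xᵢ − x̄)² = 2019.4286 ⇒ m₂ = 2019.4286/7 = 288.48980
Σ(xᵢ − x̄)³ = -61405.1020 ⇒ m₃ = -61405.1020/7 = -8772.15743
m₂^(3/2) = 288.48980^(1.5) = 4899.99554
g₁ = m₃ / m₂^(3/2) = -8772.15743 / 4899.99554 ≈ -1.790

-1.790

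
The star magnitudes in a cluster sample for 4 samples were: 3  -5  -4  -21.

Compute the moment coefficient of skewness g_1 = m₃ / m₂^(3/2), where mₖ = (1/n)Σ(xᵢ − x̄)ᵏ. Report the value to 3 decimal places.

x̄ = (3 - 5 - 4 - 21) / 4 = -6.7500
deviations (xᵢ − x̄): 9.7500, 1.7500, 2.7500, -14.2500
Σ(xᵢ − x̄)² = 308.7500 ⇒ m₂ = 308.7500/4 = 77.18750
Σ(xᵢ − x̄)³ = -1940.6250 ⇒ m₃ = -1940.6250/4 = -485.15625
m₂^(3/2) = 77.18750^(1.5) = 678.14172
g_1 = m₃ / m₂^(3/2) = -485.15625 / 678.14172 ≈ -0.715

-0.715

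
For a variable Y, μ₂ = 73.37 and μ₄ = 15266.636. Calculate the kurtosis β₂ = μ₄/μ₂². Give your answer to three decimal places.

2.836

μ₂² = 73.37² = 5383.15690
μ₄/μ₂² = 15266.636 / 5383.15690 = 2.83600
β₂ ≈ 2.836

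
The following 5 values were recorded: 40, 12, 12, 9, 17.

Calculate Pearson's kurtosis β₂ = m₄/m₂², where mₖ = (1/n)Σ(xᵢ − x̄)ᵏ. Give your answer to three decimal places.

2.990

x̄ = 18.0000
Σ(xᵢ − x̄)² = 638.0000 ⇒ m₂ = 127.60000
Σ(xᵢ − x̄)⁴ = 243410.0000 ⇒ m₄ = 48682.00000
m₂² = 16281.76000
β₂ = m₄/m₂² = 48682.00000 / 16281.76000 ≈ 2.990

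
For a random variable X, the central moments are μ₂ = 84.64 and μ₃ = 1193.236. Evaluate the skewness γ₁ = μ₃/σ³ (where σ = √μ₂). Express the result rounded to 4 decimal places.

1.5324

σ = √μ₂ = √84.64 = 9.20000
σ³ = μ₂^(3/2) = 778.68800
γ₁ = μ₃/σ³ = 1193.236 / 778.68800 ≈ 1.5324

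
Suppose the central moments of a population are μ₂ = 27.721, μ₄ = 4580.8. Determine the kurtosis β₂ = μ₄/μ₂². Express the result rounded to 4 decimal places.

μ₂² = 27.721² = 768.45384
μ₄/μ₂² = 4580.8 / 768.45384 = 5.96106
β₂ ≈ 5.9611

5.9611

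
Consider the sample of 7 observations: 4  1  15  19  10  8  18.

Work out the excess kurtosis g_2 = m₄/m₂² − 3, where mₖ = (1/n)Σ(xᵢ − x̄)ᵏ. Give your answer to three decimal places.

-1.402

x̄ = 10.7143
Σ(xᵢ − x̄)² = 287.4286 ⇒ m₂ = 41.06122
Σ(xᵢ − x̄)⁴ = 18860.3499 ⇒ m₄ = 2694.33569
m₂² = 1686.02416
g_2 = m₄/m₂² − 3 = 1.59804 − 3 ≈ -1.402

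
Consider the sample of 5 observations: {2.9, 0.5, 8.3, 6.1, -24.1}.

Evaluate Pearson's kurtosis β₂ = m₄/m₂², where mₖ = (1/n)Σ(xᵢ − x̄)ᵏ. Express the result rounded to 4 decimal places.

x̄ = -1.2600
Σ(xᵢ − x̄)² = 687.6320 ⇒ m₂ = 137.52640
Σ(xᵢ − x̄)⁴ = 283731.2128 ⇒ m₄ = 56746.24257
m₂² = 18913.51070
β₂ = m₄/m₂² = 56746.24257 / 18913.51070 ≈ 3.0003

3.0003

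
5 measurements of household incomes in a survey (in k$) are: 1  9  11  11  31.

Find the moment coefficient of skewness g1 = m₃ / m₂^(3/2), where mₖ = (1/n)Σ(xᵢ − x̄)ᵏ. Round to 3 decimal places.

x̄ = (1 + 9 + 11 + 11 + 31) / 5 = 12.6000
deviations (xᵢ − x̄): -11.6000, -3.6000, -1.6000, -1.6000, 18.4000
Σ(xᵢ − x̄)² = 491.2000 ⇒ m₂ = 491.2000/5 = 98.24000
Σ(xᵢ − x̄)³ = 4613.7600 ⇒ m₃ = 4613.7600/5 = 922.75200
m₂^(3/2) = 98.24000^(1.5) = 973.71650
g1 = m₃ / m₂^(3/2) = 922.75200 / 973.71650 ≈ 0.948

0.948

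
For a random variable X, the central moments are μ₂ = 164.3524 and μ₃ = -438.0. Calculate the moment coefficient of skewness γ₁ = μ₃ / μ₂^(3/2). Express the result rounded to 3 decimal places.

σ = √μ₂ = √164.3524 = 12.82000
σ³ = μ₂^(3/2) = 2106.99777
γ₁ = μ₃/σ³ = -438.0 / 2106.99777 ≈ -0.208

-0.208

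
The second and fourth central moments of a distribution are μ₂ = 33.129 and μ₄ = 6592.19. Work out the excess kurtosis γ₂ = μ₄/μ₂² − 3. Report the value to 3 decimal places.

μ₂² = 33.129² = 1097.53064
μ₄/μ₂² = 6592.19 / 1097.53064 = 6.00638
γ₂ = 6.00638 − 3 ≈ 3.006

3.006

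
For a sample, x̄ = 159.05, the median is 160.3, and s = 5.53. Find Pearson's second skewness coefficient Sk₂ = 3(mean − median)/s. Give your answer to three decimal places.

Sk₂ = 3(159.05 − 160.3) / 5.53 = 3 × -1.2500 / 5.53
    = -3.7500 / 5.53 ≈ -0.678

-0.678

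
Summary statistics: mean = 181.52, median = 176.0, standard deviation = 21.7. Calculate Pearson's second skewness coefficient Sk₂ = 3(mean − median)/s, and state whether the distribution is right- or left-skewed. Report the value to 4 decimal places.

Sk₂ = 3(181.52 − 176.0) / 21.7 = 3 × 5.5200 / 21.7
    = 16.5600 / 21.7 ≈ 0.7631
Sk₂ > 0 ⇒ mean > median ⇒ right-skewed (positive skew).

0.7631, right-skewed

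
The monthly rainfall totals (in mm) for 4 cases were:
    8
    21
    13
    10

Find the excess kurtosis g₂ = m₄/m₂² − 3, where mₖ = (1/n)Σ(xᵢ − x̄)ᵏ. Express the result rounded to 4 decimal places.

-1.0000

x̄ = 13.0000
Σ(xᵢ − x̄)² = 98.0000 ⇒ m₂ = 24.50000
Σ(xᵢ − x̄)⁴ = 4802.0000 ⇒ m₄ = 1200.50000
m₂² = 600.25000
g₂ = m₄/m₂² − 3 = 2.00000 − 3 ≈ -1.0000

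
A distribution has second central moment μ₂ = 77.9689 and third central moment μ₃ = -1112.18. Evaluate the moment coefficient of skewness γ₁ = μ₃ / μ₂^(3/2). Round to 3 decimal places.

σ = √μ₂ = √77.9689 = 8.83000
σ³ = μ₂^(3/2) = 688.46539
γ₁ = μ₃/σ³ = -1112.18 / 688.46539 ≈ -1.615

-1.615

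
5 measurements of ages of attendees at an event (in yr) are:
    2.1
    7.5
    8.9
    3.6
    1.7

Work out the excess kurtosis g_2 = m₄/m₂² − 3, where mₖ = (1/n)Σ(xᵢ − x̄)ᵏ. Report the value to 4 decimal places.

-1.6401

x̄ = 4.7600
Σ(xᵢ − x̄)² = 42.4320 ⇒ m₂ = 8.48640
Σ(xᵢ − x̄)⁴ = 489.6817 ⇒ m₄ = 97.93634
m₂² = 72.01898
g_2 = m₄/m₂² − 3 = 1.35987 − 3 ≈ -1.6401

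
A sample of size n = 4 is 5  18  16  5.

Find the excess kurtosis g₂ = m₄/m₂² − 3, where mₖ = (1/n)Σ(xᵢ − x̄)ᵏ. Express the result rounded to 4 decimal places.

-1.9458

x̄ = 11.0000
Σ(xᵢ − x̄)² = 146.0000 ⇒ m₂ = 36.50000
Σ(xᵢ − x̄)⁴ = 5618.0000 ⇒ m₄ = 1404.50000
m₂² = 1332.25000
g₂ = m₄/m₂² − 3 = 1.05423 − 3 ≈ -1.9458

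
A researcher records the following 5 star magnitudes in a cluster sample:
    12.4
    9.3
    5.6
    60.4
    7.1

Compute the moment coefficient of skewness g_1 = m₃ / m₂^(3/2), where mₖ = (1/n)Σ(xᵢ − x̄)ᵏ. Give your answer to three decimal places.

x̄ = (12.4 + 9.3 + 5.6 + 60.4 + 7.1) / 5 = 18.9600
deviations (xᵢ − x̄): -6.5600, -9.6600, -13.3600, 41.4400, -11.8600
Σ(xᵢ − x̄)² = 2172.7720 ⇒ m₂ = 2172.7720/5 = 434.55440
Σ(xᵢ − x̄)³ = 65927.2450 ⇒ m₃ = 65927.2450/5 = 13185.44899
m₂^(3/2) = 434.55440^(1.5) = 9058.70731
g_1 = m₃ / m₂^(3/2) = 13185.44899 / 9058.70731 ≈ 1.456

1.456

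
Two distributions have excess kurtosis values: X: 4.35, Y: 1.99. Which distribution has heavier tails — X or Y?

Higher excess kurtosis ⇒ heavier tails relative to the normal distribution.
4.35 vs 1.99: the larger is 4.35, so X has heavier tails.

X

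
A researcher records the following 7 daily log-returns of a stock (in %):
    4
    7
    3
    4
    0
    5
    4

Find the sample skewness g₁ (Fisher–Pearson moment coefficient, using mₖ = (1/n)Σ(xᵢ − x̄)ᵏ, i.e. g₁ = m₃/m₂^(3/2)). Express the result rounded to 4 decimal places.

x̄ = (4 + 7 + 3 + 4 + 0 + 5 + 4) / 7 = 3.8571
deviations (xᵢ − x̄): 0.1429, 3.1429, -0.8571, 0.1429, -3.8571, 1.1429, 0.1429
Σ(xᵢ − x̄)² = 26.8571 ⇒ m₂ = 26.8571/7 = 3.83673
Σ(xᵢ − x̄)³ = -25.4694 ⇒ m₃ = -25.4694/7 = -3.63848
m₂^(3/2) = 3.83673^(1.5) = 7.51524
g₁ = m₃ / m₂^(3/2) = -3.63848 / 7.51524 ≈ -0.4841

-0.4841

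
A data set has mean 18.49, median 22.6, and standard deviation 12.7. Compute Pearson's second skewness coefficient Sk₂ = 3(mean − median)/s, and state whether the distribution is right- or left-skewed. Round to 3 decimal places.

-0.971, left-skewed

Sk₂ = 3(18.49 − 22.6) / 12.7 = 3 × -4.1100 / 12.7
    = -12.3300 / 12.7 ≈ -0.971
Sk₂ < 0 ⇒ mean < median ⇒ left-skewed (negative skew).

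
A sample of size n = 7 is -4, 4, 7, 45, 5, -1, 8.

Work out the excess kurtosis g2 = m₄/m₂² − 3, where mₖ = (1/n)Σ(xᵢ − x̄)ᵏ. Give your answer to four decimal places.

1.5713

x̄ = 9.1429
Σ(xᵢ − x̄)² = 1610.8571 ⇒ m₂ = 230.12245
Σ(xᵢ − x̄)⁴ = 1694551.6851 ⇒ m₄ = 242078.81216
m₂² = 52956.34152
g2 = m₄/m₂² − 3 = 4.57129 − 3 ≈ 1.5713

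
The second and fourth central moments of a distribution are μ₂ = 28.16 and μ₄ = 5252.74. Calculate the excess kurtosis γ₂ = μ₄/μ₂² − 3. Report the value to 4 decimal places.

3.6240

μ₂² = 28.16² = 792.98560
μ₄/μ₂² = 5252.74 / 792.98560 = 6.62400
γ₂ = 6.62400 − 3 ≈ 3.6240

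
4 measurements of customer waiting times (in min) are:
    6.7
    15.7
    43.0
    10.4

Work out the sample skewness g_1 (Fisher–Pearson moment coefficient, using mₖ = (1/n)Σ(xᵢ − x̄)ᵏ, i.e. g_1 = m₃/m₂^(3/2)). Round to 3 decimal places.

x̄ = (6.7 + 15.7 + 43.0 + 10.4) / 4 = 18.9500
deviations (xᵢ − x̄): -12.2500, -3.2500, 24.0500, -8.5500
Σ(xᵢ − x̄)² = 812.1300 ⇒ m₂ = 812.1300/4 = 203.03250
Σ(xᵢ − x̄)³ = 11412.9600 ⇒ m₃ = 11412.9600/4 = 2853.24000
m₂^(3/2) = 203.03250^(1.5) = 2892.99940
g_1 = m₃ / m₂^(3/2) = 2853.24000 / 2892.99940 ≈ 0.986

0.986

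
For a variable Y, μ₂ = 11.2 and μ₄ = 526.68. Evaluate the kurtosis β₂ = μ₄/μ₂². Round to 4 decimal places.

μ₂² = 11.2² = 125.44000
μ₄/μ₂² = 526.68 / 125.44000 = 4.19866
β₂ ≈ 4.1987

4.1987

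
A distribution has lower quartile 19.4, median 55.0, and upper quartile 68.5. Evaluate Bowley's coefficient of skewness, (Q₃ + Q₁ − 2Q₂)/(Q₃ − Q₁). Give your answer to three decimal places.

-0.450

numerator: Q₃ + Q₁ − 2Q₂ = 68.5 + 19.4 − 2×55.0 = -22.1000
denominator: Q₃ − Q₁ = 68.5 − 19.4 = 49.1000
Bowley skewness = -22.1000 / 49.1000 ≈ -0.450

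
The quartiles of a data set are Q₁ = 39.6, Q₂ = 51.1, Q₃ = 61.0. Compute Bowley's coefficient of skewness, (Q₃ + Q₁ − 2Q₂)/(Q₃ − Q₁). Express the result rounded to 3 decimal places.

numerator: Q₃ + Q₁ − 2Q₂ = 61.0 + 39.6 − 2×51.1 = -1.6000
denominator: Q₃ − Q₁ = 61.0 − 39.6 = 21.4000
Bowley skewness = -1.6000 / 21.4000 ≈ -0.075

-0.075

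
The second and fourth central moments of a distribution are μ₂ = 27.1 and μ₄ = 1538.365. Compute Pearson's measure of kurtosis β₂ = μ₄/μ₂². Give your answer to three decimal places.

μ₂² = 27.1² = 734.41000
μ₄/μ₂² = 1538.365 / 734.41000 = 2.09470
β₂ ≈ 2.095

2.095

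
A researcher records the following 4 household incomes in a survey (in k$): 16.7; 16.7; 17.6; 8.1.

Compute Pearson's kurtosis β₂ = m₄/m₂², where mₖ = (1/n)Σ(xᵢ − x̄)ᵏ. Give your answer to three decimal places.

2.311

x̄ = 14.7750
Σ(xᵢ − x̄)² = 59.9475 ⇒ m₂ = 14.98688
Σ(xᵢ − x̄)⁴ = 2076.3574 ⇒ m₄ = 519.08935
m₂² = 224.60642
β₂ = m₄/m₂² = 519.08935 / 224.60642 ≈ 2.311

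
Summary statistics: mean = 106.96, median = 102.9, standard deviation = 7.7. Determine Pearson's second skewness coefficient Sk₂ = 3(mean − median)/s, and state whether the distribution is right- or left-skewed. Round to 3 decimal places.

Sk₂ = 3(106.96 − 102.9) / 7.7 = 3 × 4.0600 / 7.7
    = 12.1800 / 7.7 ≈ 1.582
Sk₂ > 0 ⇒ mean > median ⇒ right-skewed (positive skew).

1.582, right-skewed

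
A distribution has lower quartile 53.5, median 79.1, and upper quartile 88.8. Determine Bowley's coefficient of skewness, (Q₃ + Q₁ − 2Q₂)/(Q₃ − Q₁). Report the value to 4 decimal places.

-0.4504

numerator: Q₃ + Q₁ − 2Q₂ = 88.8 + 53.5 − 2×79.1 = -15.9000
denominator: Q₃ − Q₁ = 88.8 − 53.5 = 35.3000
Bowley skewness = -15.9000 / 35.3000 ≈ -0.4504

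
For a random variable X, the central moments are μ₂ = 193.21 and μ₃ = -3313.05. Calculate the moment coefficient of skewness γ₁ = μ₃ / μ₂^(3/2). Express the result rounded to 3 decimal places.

σ = √μ₂ = √193.21 = 13.90000
σ³ = μ₂^(3/2) = 2685.61900
γ₁ = μ₃/σ³ = -3313.05 / 2685.61900 ≈ -1.234

-1.234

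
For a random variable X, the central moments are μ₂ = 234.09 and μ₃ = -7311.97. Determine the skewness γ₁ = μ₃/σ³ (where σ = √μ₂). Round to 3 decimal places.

-2.042

σ = √μ₂ = √234.09 = 15.30000
σ³ = μ₂^(3/2) = 3581.57700
γ₁ = μ₃/σ³ = -7311.97 / 3581.57700 ≈ -2.042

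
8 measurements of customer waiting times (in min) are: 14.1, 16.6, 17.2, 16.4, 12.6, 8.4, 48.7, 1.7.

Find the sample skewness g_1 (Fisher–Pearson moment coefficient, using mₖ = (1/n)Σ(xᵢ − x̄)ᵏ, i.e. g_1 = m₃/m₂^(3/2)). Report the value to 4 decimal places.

x̄ = (14.1 + 16.6 + 17.2 + 16.4 + 12.6 + 8.4 + 48.7 + 1.7) / 8 = 16.9625
deviations (xᵢ − x̄): -2.8625, -0.3625, 0.2375, -0.5625, -4.3625, -8.5625, 31.7375, -15.2625
Σ(xᵢ − x̄)² = 1341.2588 ⇒ m₂ = 1341.2588/8 = 167.65734
Σ(xᵢ − x̄)³ = 27678.4270 ⇒ m₃ = 27678.4270/8 = 3459.80338
m₂^(3/2) = 167.65734^(1.5) = 2170.87027
g_1 = m₃ / m₂^(3/2) = 3459.80338 / 2170.87027 ≈ 1.5937

1.5937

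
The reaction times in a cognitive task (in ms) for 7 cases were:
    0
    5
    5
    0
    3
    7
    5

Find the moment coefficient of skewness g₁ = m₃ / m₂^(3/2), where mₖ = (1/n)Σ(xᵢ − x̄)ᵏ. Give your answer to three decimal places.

x̄ = (0 + 5 + 5 + 0 + 3 + 7 + 5) / 7 = 3.5714
deviations (xᵢ − x̄): -3.5714, 1.4286, 1.4286, -3.5714, -0.5714, 3.4286, 1.4286
Σ(xᵢ − x̄)² = 43.7143 ⇒ m₂ = 43.7143/7 = 6.24490
Σ(xᵢ − x̄)³ = -42.2449 ⇒ m₃ = -42.2449/7 = -6.03499
m₂^(3/2) = 6.24490^(1.5) = 15.60587
g₁ = m₃ / m₂^(3/2) = -6.03499 / 15.60587 ≈ -0.387

-0.387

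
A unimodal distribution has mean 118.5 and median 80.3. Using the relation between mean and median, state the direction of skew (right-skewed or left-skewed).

right-skewed

mean − median = 118.5 − 80.3 = 38.2
mean > median ⇒ the longer tail is on the right ⇒ right-skewed (positively skewed).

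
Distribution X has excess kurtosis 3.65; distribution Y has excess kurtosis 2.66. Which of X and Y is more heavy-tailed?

Higher excess kurtosis ⇒ heavier tails relative to the normal distribution.
3.65 vs 2.66: the larger is 3.65, so X has heavier tails.

X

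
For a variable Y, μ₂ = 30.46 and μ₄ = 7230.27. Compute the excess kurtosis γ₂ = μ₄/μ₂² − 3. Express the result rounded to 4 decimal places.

μ₂² = 30.46² = 927.81160
μ₄/μ₂² = 7230.27 / 927.81160 = 7.79282
γ₂ = 7.79282 − 3 ≈ 4.7928

4.7928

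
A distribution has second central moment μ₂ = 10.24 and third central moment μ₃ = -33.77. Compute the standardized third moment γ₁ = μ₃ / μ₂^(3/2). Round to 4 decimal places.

σ = √μ₂ = √10.24 = 3.20000
σ³ = μ₂^(3/2) = 32.76800
γ₁ = μ₃/σ³ = -33.77 / 32.76800 ≈ -1.0306

-1.0306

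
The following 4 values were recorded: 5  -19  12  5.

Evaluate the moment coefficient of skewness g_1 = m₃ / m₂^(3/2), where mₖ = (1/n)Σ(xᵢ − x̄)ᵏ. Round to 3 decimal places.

x̄ = (5 - 19 + 12 + 5) / 4 = 0.7500
deviations (xᵢ − x̄): 4.2500, -19.7500, 11.2500, 4.2500
Σ(xᵢ − x̄)² = 552.7500 ⇒ m₂ = 552.7500/4 = 138.18750
Σ(xᵢ − x̄)³ = -6126.3750 ⇒ m₃ = -6126.3750/4 = -1531.59375
m₂^(3/2) = 138.18750^(1.5) = 1624.43800
g_1 = m₃ / m₂^(3/2) = -1531.59375 / 1624.43800 ≈ -0.943

-0.943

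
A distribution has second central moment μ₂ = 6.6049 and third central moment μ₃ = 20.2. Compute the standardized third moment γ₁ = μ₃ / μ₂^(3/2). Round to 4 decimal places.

σ = √μ₂ = √6.6049 = 2.57000
σ³ = μ₂^(3/2) = 16.97459
γ₁ = μ₃/σ³ = 20.2 / 16.97459 ≈ 1.1900

1.1900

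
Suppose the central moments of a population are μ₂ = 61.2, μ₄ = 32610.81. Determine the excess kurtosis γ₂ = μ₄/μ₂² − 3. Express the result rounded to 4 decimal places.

μ₂² = 61.2² = 3745.44000
μ₄/μ₂² = 32610.81 / 3745.44000 = 8.70680
γ₂ = 8.70680 − 3 ≈ 5.7068

5.7068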